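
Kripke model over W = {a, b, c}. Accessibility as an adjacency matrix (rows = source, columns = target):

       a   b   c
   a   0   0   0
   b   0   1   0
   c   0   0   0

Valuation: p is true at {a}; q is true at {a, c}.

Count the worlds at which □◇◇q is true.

2

a: no successors, so □◇◇q holds vacuously. ✓
b: successors {b}; ◇◇q there: b:F. ✗
c: no successors, so □◇◇q holds vacuously. ✓
Satisfying worlds: {a, c}.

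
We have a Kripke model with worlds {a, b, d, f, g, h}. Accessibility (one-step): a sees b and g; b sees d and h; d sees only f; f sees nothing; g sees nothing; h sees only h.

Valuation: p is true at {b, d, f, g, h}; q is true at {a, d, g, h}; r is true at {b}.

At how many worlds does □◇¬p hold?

2

a: successors {b, g}; ◇¬p there: b:F, g:F. ✗
b: successors {d, h}; ◇¬p there: d:F, h:F. ✗
d: successors {f}; ◇¬p there: f:F. ✗
f: no successors, so □◇¬p holds vacuously. ✓
g: no successors, so □◇¬p holds vacuously. ✓
h: successors {h}; ◇¬p there: h:F. ✗
Satisfying worlds: {f, g}.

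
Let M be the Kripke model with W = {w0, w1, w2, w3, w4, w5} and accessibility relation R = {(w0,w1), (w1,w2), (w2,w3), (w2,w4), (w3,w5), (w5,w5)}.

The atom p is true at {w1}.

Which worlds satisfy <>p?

{w0}

w0: successors {w1}; p there: w1:T. ✓
w1: successors {w2}; p there: w2:F. ✗
w2: successors {w3, w4}; p there: w3:F, w4:F. ✗
w3: successors {w5}; p there: w5:F. ✗
w4: no successors, so <>p fails. ✗
w5: successors {w5}; p there: w5:F. ✗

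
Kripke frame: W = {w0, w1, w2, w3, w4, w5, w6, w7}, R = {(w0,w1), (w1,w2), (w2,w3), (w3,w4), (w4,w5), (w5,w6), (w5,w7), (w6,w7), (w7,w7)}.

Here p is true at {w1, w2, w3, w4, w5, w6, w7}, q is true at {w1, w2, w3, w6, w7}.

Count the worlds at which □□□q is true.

w0: successors {w1}; □□q there: w1:T. ✓
w1: successors {w2}; □□q there: w2:F. ✗
w2: successors {w3}; □□q there: w3:F. ✗
w3: successors {w4}; □□q there: w4:T. ✓
w4: successors {w5}; □□q there: w5:T. ✓
w5: successors {w6, w7}; □□q there: w6:T, w7:T. ✓
w6: successors {w7}; □□q there: w7:T. ✓
w7: successors {w7}; □□q there: w7:T. ✓
Satisfying worlds: {w0, w3, w4, w5, w6, w7}.

6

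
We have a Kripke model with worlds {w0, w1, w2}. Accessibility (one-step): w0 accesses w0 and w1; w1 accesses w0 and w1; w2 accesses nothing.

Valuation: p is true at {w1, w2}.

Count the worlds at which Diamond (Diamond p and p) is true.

w0: successors {w0, w1}; Diamond p and p there: w0:F, w1:T. ✓
w1: successors {w0, w1}; Diamond p and p there: w0:F, w1:T. ✓
w2: no successors, so Diamond (Diamond p and p) fails. ✗
Satisfying worlds: {w0, w1}.

2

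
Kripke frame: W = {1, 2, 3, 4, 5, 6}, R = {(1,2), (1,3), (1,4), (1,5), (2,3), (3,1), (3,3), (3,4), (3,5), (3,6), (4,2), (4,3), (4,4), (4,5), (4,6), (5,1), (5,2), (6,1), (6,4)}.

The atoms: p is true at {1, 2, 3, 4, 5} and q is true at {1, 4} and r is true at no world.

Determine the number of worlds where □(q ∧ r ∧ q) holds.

1: successors {2, 3, 4, 5}; q ∧ r ∧ q there: 2:F, 3:F, 4:F, 5:F. ✗
2: successors {3}; q ∧ r ∧ q there: 3:F. ✗
3: successors {1, 3, 4, 5, 6}; q ∧ r ∧ q there: 1:F, 3:F, 4:F, 5:F, 6:F. ✗
4: successors {2, 3, 4, 5, 6}; q ∧ r ∧ q there: 2:F, 3:F, 4:F, 5:F, 6:F. ✗
5: successors {1, 2}; q ∧ r ∧ q there: 1:F, 2:F. ✗
6: successors {1, 4}; q ∧ r ∧ q there: 1:F, 4:F. ✗
Satisfying worlds: ∅.

0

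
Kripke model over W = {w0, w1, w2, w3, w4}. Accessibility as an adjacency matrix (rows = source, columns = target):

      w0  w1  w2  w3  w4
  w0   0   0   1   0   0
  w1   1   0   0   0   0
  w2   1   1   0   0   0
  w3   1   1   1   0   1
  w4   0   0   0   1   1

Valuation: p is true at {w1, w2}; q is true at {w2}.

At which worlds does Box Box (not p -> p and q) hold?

{w1}

w0: successors {w2}; Box (not p -> p and q) there: w2:F. ✗
w1: successors {w0}; Box (not p -> p and q) there: w0:T. ✓
w2: successors {w0, w1}; Box (not p -> p and q) there: w0:T, w1:F. ✗
w3: successors {w0, w1, w2, w4}; Box (not p -> p and q) there: w0:T, w1:F, w2:F, w4:F. ✗
w4: successors {w3, w4}; Box (not p -> p and q) there: w3:F, w4:F. ✗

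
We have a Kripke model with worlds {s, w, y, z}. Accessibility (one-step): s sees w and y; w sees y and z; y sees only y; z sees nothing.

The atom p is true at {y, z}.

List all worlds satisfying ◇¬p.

{s}

s: successors {w, y}; ¬p there: w:T, y:F. ✓
w: successors {y, z}; ¬p there: y:F, z:F. ✗
y: successors {y}; ¬p there: y:F. ✗
z: no successors, so ◇¬p fails. ✗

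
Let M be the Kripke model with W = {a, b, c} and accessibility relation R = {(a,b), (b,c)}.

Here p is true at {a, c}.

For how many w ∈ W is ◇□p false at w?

a: successors {b}; □p there: b:T. ✓
b: successors {c}; □p there: c:T. ✓
c: no successors, so ◇□p fails. ✗
Satisfying worlds: {a, b}.
So ◇□p fails at the other 1 world.

1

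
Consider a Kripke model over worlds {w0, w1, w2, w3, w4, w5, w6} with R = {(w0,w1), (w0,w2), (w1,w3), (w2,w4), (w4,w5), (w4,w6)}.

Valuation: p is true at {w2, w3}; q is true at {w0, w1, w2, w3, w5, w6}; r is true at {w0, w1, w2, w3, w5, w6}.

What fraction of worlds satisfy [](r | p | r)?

w0: successors {w1, w2}; r | p | r there: w1:T, w2:T. ✓
w1: successors {w3}; r | p | r there: w3:T. ✓
w2: successors {w4}; r | p | r there: w4:F. ✗
w3: no successors, so [](r | p | r) holds vacuously. ✓
w4: successors {w5, w6}; r | p | r there: w5:T, w6:T. ✓
w5: no successors, so [](r | p | r) holds vacuously. ✓
w6: no successors, so [](r | p | r) holds vacuously. ✓
That's 6 of 7 worlds, so 6/7.

6/7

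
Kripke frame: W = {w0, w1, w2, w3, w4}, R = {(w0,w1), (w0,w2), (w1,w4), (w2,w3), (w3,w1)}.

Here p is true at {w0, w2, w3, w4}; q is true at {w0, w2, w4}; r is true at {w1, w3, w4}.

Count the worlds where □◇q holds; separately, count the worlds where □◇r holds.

For □◇q:
w0: successors {w1, w2}; ◇q there: w1:T, w2:F. ✗
w1: successors {w4}; ◇q there: w4:F. ✗
w2: successors {w3}; ◇q there: w3:F. ✗
w3: successors {w1}; ◇q there: w1:T. ✓
w4: no successors, so □◇q holds vacuously. ✓
— 2 worlds.
For □◇r:
w0: successors {w1, w2}; ◇r there: w1:T, w2:T. ✓
w1: successors {w4}; ◇r there: w4:F. ✗
w2: successors {w3}; ◇r there: w3:T. ✓
w3: successors {w1}; ◇r there: w1:T. ✓
w4: no successors, so □◇r holds vacuously. ✓
— 4 worlds.

2 and 4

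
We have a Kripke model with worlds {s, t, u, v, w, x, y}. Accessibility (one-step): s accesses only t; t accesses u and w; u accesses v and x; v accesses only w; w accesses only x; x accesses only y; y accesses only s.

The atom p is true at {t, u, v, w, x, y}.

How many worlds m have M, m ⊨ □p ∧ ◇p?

s: □p is T, ◇p is T. ✓
t: □p is T, ◇p is T. ✓
u: □p is T, ◇p is T. ✓
v: □p is T, ◇p is T. ✓
w: □p is T, ◇p is T. ✓
x: □p is T, ◇p is T. ✓
y: □p is F, ◇p is F. ✗
Satisfying worlds: {s, t, u, v, w, x}.

6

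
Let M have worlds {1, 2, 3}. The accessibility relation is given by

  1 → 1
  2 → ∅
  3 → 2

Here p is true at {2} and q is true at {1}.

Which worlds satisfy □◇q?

1: successors {1}; ◇q there: 1:T. ✓
2: no successors, so □◇q holds vacuously. ✓
3: successors {2}; ◇q there: 2:F. ✗

{1, 2}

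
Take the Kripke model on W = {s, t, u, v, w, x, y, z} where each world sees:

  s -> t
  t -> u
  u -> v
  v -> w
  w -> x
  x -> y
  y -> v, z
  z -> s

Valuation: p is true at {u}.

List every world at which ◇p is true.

{t}

s: successors {t}; p there: t:F. ✗
t: successors {u}; p there: u:T. ✓
u: successors {v}; p there: v:F. ✗
v: successors {w}; p there: w:F. ✗
w: successors {x}; p there: x:F. ✗
x: successors {y}; p there: y:F. ✗
y: successors {v, z}; p there: v:F, z:F. ✗
z: successors {s}; p there: s:F. ✗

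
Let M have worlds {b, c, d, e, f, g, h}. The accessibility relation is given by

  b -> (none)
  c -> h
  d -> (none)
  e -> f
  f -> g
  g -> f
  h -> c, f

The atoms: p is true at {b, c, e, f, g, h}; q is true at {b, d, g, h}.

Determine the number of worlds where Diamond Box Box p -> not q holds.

b: Diamond Box Box p is F, not q is F. ✓
c: Diamond Box Box p is T, not q is T. ✓
d: Diamond Box Box p is F, not q is F. ✓
e: Diamond Box Box p is T, not q is T. ✓
f: Diamond Box Box p is T, not q is T. ✓
g: Diamond Box Box p is T, not q is F. ✗
h: Diamond Box Box p is T, not q is F. ✗
Satisfying worlds: {b, c, d, e, f}.

5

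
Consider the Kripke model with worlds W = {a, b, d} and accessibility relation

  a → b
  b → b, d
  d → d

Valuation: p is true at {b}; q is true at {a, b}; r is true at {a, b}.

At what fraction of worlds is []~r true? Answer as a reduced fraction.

1/3

a: successors {b}; ~r there: b:F. ✗
b: successors {b, d}; ~r there: b:F, d:T. ✗
d: successors {d}; ~r there: d:T. ✓
That's 1 of 3 worlds, so 1/3.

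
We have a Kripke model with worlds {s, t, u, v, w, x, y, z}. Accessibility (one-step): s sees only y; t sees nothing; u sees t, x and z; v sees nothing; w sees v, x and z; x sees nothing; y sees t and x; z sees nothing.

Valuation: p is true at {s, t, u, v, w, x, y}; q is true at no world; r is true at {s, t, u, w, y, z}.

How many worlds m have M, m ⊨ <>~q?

4

s: successors {y}; ~q there: y:T. ✓
t: no successors, so <>~q fails. ✗
u: successors {t, x, z}; ~q there: t:T, x:T, z:T. ✓
v: no successors, so <>~q fails. ✗
w: successors {v, x, z}; ~q there: v:T, x:T, z:T. ✓
x: no successors, so <>~q fails. ✗
y: successors {t, x}; ~q there: t:T, x:T. ✓
z: no successors, so <>~q fails. ✗
Satisfying worlds: {s, u, w, y}.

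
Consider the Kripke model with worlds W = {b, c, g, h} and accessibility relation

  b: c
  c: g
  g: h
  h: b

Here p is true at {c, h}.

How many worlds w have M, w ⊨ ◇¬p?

b: successors {c}; ¬p there: c:F. ✗
c: successors {g}; ¬p there: g:T. ✓
g: successors {h}; ¬p there: h:F. ✗
h: successors {b}; ¬p there: b:T. ✓
Satisfying worlds: {c, h}.

2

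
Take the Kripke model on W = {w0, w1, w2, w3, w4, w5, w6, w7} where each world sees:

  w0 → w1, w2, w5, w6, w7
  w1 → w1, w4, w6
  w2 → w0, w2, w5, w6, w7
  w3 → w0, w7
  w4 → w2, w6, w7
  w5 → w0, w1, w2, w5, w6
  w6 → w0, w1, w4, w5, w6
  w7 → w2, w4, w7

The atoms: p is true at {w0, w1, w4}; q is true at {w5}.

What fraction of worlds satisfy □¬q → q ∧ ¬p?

1/2

w0: □¬q is F, q ∧ ¬p is F. ✓
w1: □¬q is T, q ∧ ¬p is F. ✗
w2: □¬q is F, q ∧ ¬p is F. ✓
w3: □¬q is T, q ∧ ¬p is F. ✗
w4: □¬q is T, q ∧ ¬p is F. ✗
w5: □¬q is F, q ∧ ¬p is T. ✓
w6: □¬q is F, q ∧ ¬p is F. ✓
w7: □¬q is T, q ∧ ¬p is F. ✗
That's 4 of 8 worlds, so 4/8 = 1/2.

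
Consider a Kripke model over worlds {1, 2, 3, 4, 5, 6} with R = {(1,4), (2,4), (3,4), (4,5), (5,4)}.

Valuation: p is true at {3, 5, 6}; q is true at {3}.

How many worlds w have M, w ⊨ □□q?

1: successors {4}; □q there: 4:F. ✗
2: successors {4}; □q there: 4:F. ✗
3: successors {4}; □q there: 4:F. ✗
4: successors {5}; □q there: 5:F. ✗
5: successors {4}; □q there: 4:F. ✗
6: no successors, so □□q holds vacuously. ✓
Satisfying worlds: {6}.

1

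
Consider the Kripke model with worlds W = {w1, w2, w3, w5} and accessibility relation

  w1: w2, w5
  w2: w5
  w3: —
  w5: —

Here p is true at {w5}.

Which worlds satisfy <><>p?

w1: successors {w2, w5}; <>p there: w2:T, w5:F. ✓
w2: successors {w5}; <>p there: w5:F. ✗
w3: no successors, so <><>p fails. ✗
w5: no successors, so <><>p fails. ✗

{w1}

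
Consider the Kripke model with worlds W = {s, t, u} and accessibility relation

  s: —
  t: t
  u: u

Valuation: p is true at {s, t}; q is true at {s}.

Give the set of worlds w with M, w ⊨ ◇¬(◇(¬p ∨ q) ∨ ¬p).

s: no successors, so ◇¬(◇(¬p ∨ q) ∨ ¬p) fails. ✗
t: successors {t}; ¬(◇(¬p ∨ q) ∨ ¬p) there: t:T. ✓
u: successors {u}; ¬(◇(¬p ∨ q) ∨ ¬p) there: u:F. ✗

{t}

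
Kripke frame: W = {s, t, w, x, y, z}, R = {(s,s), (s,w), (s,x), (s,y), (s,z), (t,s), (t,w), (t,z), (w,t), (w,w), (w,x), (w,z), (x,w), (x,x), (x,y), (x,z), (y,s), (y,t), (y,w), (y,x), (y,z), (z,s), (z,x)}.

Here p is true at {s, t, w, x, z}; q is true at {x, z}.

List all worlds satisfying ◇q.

s: successors {s, w, x, y, z}; q there: s:F, w:F, x:T, y:F, z:T. ✓
t: successors {s, w, z}; q there: s:F, w:F, z:T. ✓
w: successors {t, w, x, z}; q there: t:F, w:F, x:T, z:T. ✓
x: successors {w, x, y, z}; q there: w:F, x:T, y:F, z:T. ✓
y: successors {s, t, w, x, z}; q there: s:F, t:F, w:F, x:T, z:T. ✓
z: successors {s, x}; q there: s:F, x:T. ✓

{s, t, w, x, y, z}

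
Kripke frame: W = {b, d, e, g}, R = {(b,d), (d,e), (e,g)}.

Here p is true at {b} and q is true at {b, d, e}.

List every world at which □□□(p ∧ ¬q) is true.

{d, e, g}

b: successors {d}; □□(p ∧ ¬q) there: d:F. ✗
d: successors {e}; □□(p ∧ ¬q) there: e:T. ✓
e: successors {g}; □□(p ∧ ¬q) there: g:T. ✓
g: no successors, so □□□(p ∧ ¬q) holds vacuously. ✓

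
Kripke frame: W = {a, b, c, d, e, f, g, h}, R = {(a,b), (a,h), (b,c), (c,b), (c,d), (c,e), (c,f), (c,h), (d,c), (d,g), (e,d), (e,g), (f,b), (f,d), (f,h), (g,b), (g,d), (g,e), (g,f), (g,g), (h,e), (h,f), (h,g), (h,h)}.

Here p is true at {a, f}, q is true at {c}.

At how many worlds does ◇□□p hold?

0

a: successors {b, h}; □□p there: b:F, h:F. ✗
b: successors {c}; □□p there: c:F. ✗
c: successors {b, d, e, f, h}; □□p there: b:F, d:F, e:F, f:F, h:F. ✗
d: successors {c, g}; □□p there: c:F, g:F. ✗
e: successors {d, g}; □□p there: d:F, g:F. ✗
f: successors {b, d, h}; □□p there: b:F, d:F, h:F. ✗
g: successors {b, d, e, f, g}; □□p there: b:F, d:F, e:F, f:F, g:F. ✗
h: successors {e, f, g, h}; □□p there: e:F, f:F, g:F, h:F. ✗
Satisfying worlds: ∅.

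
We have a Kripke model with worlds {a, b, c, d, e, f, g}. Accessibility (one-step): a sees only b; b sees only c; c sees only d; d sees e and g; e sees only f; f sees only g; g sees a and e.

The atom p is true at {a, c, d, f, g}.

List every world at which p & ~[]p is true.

a: p is T, ~[]p is T. ✓
b: p is F, ~[]p is F. ✗
c: p is T, ~[]p is F. ✗
d: p is T, ~[]p is T. ✓
e: p is F, ~[]p is F. ✗
f: p is T, ~[]p is F. ✗
g: p is T, ~[]p is T. ✓

{a, d, g}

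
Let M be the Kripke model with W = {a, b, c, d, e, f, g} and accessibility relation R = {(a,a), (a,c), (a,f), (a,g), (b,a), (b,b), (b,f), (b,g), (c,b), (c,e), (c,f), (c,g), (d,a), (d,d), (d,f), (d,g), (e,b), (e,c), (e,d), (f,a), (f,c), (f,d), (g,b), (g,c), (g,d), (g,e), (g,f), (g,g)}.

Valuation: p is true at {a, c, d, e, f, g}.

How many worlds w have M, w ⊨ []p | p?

6

a: []p is T, p is T. ✓
b: []p is F, p is F. ✗
c: []p is F, p is T. ✓
d: []p is T, p is T. ✓
e: []p is F, p is T. ✓
f: []p is T, p is T. ✓
g: []p is F, p is T. ✓
Satisfying worlds: {a, c, d, e, f, g}.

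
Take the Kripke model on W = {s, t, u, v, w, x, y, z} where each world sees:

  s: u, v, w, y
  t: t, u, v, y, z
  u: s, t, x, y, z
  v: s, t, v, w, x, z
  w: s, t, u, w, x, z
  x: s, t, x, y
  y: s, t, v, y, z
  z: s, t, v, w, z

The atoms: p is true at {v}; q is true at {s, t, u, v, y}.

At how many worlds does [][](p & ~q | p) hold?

0

s: successors {u, v, w, y}; [](p & ~q | p) there: u:F, v:F, w:F, y:F. ✗
t: successors {t, u, v, y, z}; [](p & ~q | p) there: t:F, u:F, v:F, y:F, z:F. ✗
u: successors {s, t, x, y, z}; [](p & ~q | p) there: s:F, t:F, x:F, y:F, z:F. ✗
v: successors {s, t, v, w, x, z}; [](p & ~q | p) there: s:F, t:F, v:F, w:F, x:F, z:F. ✗
w: successors {s, t, u, w, x, z}; [](p & ~q | p) there: s:F, t:F, u:F, w:F, x:F, z:F. ✗
x: successors {s, t, x, y}; [](p & ~q | p) there: s:F, t:F, x:F, y:F. ✗
y: successors {s, t, v, y, z}; [](p & ~q | p) there: s:F, t:F, v:F, y:F, z:F. ✗
z: successors {s, t, v, w, z}; [](p & ~q | p) there: s:F, t:F, v:F, w:F, z:F. ✗
Satisfying worlds: ∅.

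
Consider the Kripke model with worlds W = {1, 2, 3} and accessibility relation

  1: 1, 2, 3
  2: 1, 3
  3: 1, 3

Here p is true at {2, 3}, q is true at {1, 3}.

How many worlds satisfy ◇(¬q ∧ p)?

1: successors {1, 2, 3}; ¬q ∧ p there: 1:F, 2:T, 3:F. ✓
2: successors {1, 3}; ¬q ∧ p there: 1:F, 3:F. ✗
3: successors {1, 3}; ¬q ∧ p there: 1:F, 3:F. ✗
Satisfying worlds: {1}.

1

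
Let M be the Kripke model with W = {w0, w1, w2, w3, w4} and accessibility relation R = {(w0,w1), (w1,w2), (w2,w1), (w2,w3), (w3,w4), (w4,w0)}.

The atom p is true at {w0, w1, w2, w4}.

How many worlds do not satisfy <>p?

0

w0: successors {w1}; p there: w1:T. ✓
w1: successors {w2}; p there: w2:T. ✓
w2: successors {w1, w3}; p there: w1:T, w3:F. ✓
w3: successors {w4}; p there: w4:T. ✓
w4: successors {w0}; p there: w0:T. ✓
Satisfying worlds: {w0, w1, w2, w3, w4}.
So <>p fails at the other 0 worlds.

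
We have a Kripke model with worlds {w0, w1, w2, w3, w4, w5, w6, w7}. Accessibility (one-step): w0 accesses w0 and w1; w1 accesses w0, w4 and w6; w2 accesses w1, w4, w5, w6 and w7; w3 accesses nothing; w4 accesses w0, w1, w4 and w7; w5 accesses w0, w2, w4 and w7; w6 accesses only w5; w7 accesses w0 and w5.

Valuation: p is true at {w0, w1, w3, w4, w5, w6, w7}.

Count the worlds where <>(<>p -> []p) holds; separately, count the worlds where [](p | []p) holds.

6 and 8

For <>(<>p -> []p):
w0: successors {w0, w1}; <>p -> []p there: w0:T, w1:T. ✓
w1: successors {w0, w4, w6}; <>p -> []p there: w0:T, w4:T, w6:T. ✓
w2: successors {w1, w4, w5, w6, w7}; <>p -> []p there: w1:T, w4:T, w5:F, w6:T, w7:T. ✓
w3: no successors, so <>(<>p -> []p) fails. ✗
w4: successors {w0, w1, w4, w7}; <>p -> []p there: w0:T, w1:T, w4:T, w7:T. ✓
w5: successors {w0, w2, w4, w7}; <>p -> []p there: w0:T, w2:T, w4:T, w7:T. ✓
w6: successors {w5}; <>p -> []p there: w5:F. ✗
w7: successors {w0, w5}; <>p -> []p there: w0:T, w5:F. ✓
— 6 worlds.
For [](p | []p):
w0: successors {w0, w1}; p | []p there: w0:T, w1:T. ✓
w1: successors {w0, w4, w6}; p | []p there: w0:T, w4:T, w6:T. ✓
w2: successors {w1, w4, w5, w6, w7}; p | []p there: w1:T, w4:T, w5:T, w6:T, w7:T. ✓
w3: no successors, so [](p | []p) holds vacuously. ✓
w4: successors {w0, w1, w4, w7}; p | []p there: w0:T, w1:T, w4:T, w7:T. ✓
w5: successors {w0, w2, w4, w7}; p | []p there: w0:T, w2:T, w4:T, w7:T. ✓
w6: successors {w5}; p | []p there: w5:T. ✓
w7: successors {w0, w5}; p | []p there: w0:T, w5:T. ✓
— 8 worlds.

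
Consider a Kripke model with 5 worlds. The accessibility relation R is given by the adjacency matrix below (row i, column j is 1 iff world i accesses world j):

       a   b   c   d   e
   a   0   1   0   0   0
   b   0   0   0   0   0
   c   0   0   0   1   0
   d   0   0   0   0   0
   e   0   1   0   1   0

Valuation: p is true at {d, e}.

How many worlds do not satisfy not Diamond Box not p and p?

4

a: not Diamond Box not p is F, p is F. ✗
b: not Diamond Box not p is T, p is F. ✗
c: not Diamond Box not p is F, p is F. ✗
d: not Diamond Box not p is T, p is T. ✓
e: not Diamond Box not p is F, p is T. ✗
Satisfying worlds: {d}.
So not Diamond Box not p and p fails at the other 4 worlds.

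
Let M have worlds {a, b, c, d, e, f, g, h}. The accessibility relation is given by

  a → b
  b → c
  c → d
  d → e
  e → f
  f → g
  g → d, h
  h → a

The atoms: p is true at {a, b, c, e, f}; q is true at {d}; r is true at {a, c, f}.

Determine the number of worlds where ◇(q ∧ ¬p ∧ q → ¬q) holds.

a: successors {b}; q ∧ ¬p ∧ q → ¬q there: b:T. ✓
b: successors {c}; q ∧ ¬p ∧ q → ¬q there: c:T. ✓
c: successors {d}; q ∧ ¬p ∧ q → ¬q there: d:F. ✗
d: successors {e}; q ∧ ¬p ∧ q → ¬q there: e:T. ✓
e: successors {f}; q ∧ ¬p ∧ q → ¬q there: f:T. ✓
f: successors {g}; q ∧ ¬p ∧ q → ¬q there: g:T. ✓
g: successors {d, h}; q ∧ ¬p ∧ q → ¬q there: d:F, h:T. ✓
h: successors {a}; q ∧ ¬p ∧ q → ¬q there: a:T. ✓
Satisfying worlds: {a, b, d, e, f, g, h}.

7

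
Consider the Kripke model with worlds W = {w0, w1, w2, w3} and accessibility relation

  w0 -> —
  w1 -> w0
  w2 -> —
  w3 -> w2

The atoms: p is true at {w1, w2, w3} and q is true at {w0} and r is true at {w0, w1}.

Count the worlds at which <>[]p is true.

w0: no successors, so <>[]p fails. ✗
w1: successors {w0}; []p there: w0:T. ✓
w2: no successors, so <>[]p fails. ✗
w3: successors {w2}; []p there: w2:T. ✓
Satisfying worlds: {w1, w3}.

2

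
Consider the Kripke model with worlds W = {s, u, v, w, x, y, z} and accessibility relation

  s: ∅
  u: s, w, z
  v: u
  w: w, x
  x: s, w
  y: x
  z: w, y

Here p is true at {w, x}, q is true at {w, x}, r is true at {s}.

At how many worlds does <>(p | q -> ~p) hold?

s: no successors, so <>(p | q -> ~p) fails. ✗
u: successors {s, w, z}; p | q -> ~p there: s:T, w:F, z:T. ✓
v: successors {u}; p | q -> ~p there: u:T. ✓
w: successors {w, x}; p | q -> ~p there: w:F, x:F. ✗
x: successors {s, w}; p | q -> ~p there: s:T, w:F. ✓
y: successors {x}; p | q -> ~p there: x:F. ✗
z: successors {w, y}; p | q -> ~p there: w:F, y:T. ✓
Satisfying worlds: {u, v, x, z}.

4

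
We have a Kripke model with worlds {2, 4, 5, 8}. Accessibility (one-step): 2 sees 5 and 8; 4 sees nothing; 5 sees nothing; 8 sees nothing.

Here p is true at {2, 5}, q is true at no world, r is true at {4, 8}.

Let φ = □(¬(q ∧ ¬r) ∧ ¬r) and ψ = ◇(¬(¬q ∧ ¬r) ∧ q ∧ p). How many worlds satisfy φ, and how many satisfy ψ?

For □(¬(q ∧ ¬r) ∧ ¬r):
2: successors {5, 8}; ¬(q ∧ ¬r) ∧ ¬r there: 5:T, 8:F. ✗
4: no successors, so □(¬(q ∧ ¬r) ∧ ¬r) holds vacuously. ✓
5: no successors, so □(¬(q ∧ ¬r) ∧ ¬r) holds vacuously. ✓
8: no successors, so □(¬(q ∧ ¬r) ∧ ¬r) holds vacuously. ✓
— 3 worlds.
For ◇(¬(¬q ∧ ¬r) ∧ q ∧ p):
2: successors {5, 8}; ¬(¬q ∧ ¬r) ∧ q ∧ p there: 5:F, 8:F. ✗
4: no successors, so ◇(¬(¬q ∧ ¬r) ∧ q ∧ p) fails. ✗
5: no successors, so ◇(¬(¬q ∧ ¬r) ∧ q ∧ p) fails. ✗
8: no successors, so ◇(¬(¬q ∧ ¬r) ∧ q ∧ p) fails. ✗
— 0 worlds.

3 and 0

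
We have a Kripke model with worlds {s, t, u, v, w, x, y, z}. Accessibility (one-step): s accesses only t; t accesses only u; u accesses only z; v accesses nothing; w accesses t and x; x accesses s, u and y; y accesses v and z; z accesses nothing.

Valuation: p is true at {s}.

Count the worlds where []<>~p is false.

2

s: successors {t}; <>~p there: t:T. ✓
t: successors {u}; <>~p there: u:T. ✓
u: successors {z}; <>~p there: z:F. ✗
v: no successors, so []<>~p holds vacuously. ✓
w: successors {t, x}; <>~p there: t:T, x:T. ✓
x: successors {s, u, y}; <>~p there: s:T, u:T, y:T. ✓
y: successors {v, z}; <>~p there: v:F, z:F. ✗
z: no successors, so []<>~p holds vacuously. ✓
Satisfying worlds: {s, t, v, w, x, z}.
So []<>~p fails at the other 2 worlds.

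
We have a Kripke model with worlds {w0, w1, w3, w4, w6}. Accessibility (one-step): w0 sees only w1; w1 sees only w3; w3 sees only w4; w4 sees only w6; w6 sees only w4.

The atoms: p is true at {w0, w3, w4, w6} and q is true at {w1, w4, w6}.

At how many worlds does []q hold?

4

w0: successors {w1}; q there: w1:T. ✓
w1: successors {w3}; q there: w3:F. ✗
w3: successors {w4}; q there: w4:T. ✓
w4: successors {w6}; q there: w6:T. ✓
w6: successors {w4}; q there: w4:T. ✓
Satisfying worlds: {w0, w3, w4, w6}.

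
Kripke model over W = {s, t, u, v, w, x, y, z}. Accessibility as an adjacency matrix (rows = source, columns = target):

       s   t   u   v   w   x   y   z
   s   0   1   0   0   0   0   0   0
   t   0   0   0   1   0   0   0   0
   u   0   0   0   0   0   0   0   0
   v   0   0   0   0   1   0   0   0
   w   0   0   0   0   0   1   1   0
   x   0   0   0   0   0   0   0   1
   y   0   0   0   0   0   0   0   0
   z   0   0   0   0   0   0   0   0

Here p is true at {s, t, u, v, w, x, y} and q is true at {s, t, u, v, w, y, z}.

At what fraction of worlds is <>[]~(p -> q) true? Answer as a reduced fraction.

s: successors {t}; []~(p -> q) there: t:F. ✗
t: successors {v}; []~(p -> q) there: v:F. ✗
u: no successors, so <>[]~(p -> q) fails. ✗
v: successors {w}; []~(p -> q) there: w:F. ✗
w: successors {x, y}; []~(p -> q) there: x:F, y:T. ✓
x: successors {z}; []~(p -> q) there: z:T. ✓
y: no successors, so <>[]~(p -> q) fails. ✗
z: no successors, so <>[]~(p -> q) fails. ✗
That's 2 of 8 worlds, so 2/8 = 1/4.

1/4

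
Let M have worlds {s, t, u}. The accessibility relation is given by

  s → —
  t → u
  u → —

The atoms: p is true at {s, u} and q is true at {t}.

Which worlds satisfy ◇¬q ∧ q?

{t}

s: ◇¬q is F, q is F. ✗
t: ◇¬q is T, q is T. ✓
u: ◇¬q is F, q is F. ✗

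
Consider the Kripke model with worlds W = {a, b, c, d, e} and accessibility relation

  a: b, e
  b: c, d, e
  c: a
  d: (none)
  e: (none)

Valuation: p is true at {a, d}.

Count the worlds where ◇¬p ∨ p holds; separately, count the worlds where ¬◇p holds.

3 and 3

For ◇¬p ∨ p:
a: ◇¬p is T, p is T. ✓
b: ◇¬p is T, p is F. ✓
c: ◇¬p is F, p is F. ✗
d: ◇¬p is F, p is T. ✓
e: ◇¬p is F, p is F. ✗
— 3 worlds.
For ¬◇p:
a: ◇p is F. ✓
b: ◇p is T. ✗
c: ◇p is T. ✗
d: ◇p is F. ✓
e: ◇p is F. ✓
— 3 worlds.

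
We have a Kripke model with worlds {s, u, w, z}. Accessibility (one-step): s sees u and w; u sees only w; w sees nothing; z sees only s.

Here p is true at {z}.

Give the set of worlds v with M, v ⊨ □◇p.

{w}

s: successors {u, w}; ◇p there: u:F, w:F. ✗
u: successors {w}; ◇p there: w:F. ✗
w: no successors, so □◇p holds vacuously. ✓
z: successors {s}; ◇p there: s:F. ✗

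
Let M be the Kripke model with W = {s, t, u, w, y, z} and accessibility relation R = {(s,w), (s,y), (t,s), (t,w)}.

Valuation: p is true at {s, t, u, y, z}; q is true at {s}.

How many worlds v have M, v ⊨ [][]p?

s: successors {w, y}; []p there: w:T, y:T. ✓
t: successors {s, w}; []p there: s:F, w:T. ✗
u: no successors, so [][]p holds vacuously. ✓
w: no successors, so [][]p holds vacuously. ✓
y: no successors, so [][]p holds vacuously. ✓
z: no successors, so [][]p holds vacuously. ✓
Satisfying worlds: {s, u, w, y, z}.

5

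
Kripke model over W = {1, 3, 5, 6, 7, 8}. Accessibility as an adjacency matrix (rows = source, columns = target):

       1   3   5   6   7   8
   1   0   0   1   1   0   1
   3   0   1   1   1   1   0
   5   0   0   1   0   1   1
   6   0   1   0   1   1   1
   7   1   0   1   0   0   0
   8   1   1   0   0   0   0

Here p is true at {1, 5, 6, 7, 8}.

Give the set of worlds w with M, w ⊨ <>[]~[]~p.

1: successors {5, 6, 8}; []~[]~p there: 5:T, 6:T, 8:T. ✓
3: successors {3, 5, 6, 7}; []~[]~p there: 3:T, 5:T, 6:T, 7:T. ✓
5: successors {5, 7, 8}; []~[]~p there: 5:T, 7:T, 8:T. ✓
6: successors {3, 6, 7, 8}; []~[]~p there: 3:T, 6:T, 7:T, 8:T. ✓
7: successors {1, 5}; []~[]~p there: 1:T, 5:T. ✓
8: successors {1, 3}; []~[]~p there: 1:T, 3:T. ✓

{1, 3, 5, 6, 7, 8}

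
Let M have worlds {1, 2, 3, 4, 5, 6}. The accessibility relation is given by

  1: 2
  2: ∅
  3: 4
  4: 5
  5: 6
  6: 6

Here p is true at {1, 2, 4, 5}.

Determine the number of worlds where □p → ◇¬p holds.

1: □p is T, ◇¬p is F. ✗
2: □p is T, ◇¬p is F. ✗
3: □p is T, ◇¬p is F. ✗
4: □p is T, ◇¬p is F. ✗
5: □p is F, ◇¬p is T. ✓
6: □p is F, ◇¬p is T. ✓
Satisfying worlds: {5, 6}.

2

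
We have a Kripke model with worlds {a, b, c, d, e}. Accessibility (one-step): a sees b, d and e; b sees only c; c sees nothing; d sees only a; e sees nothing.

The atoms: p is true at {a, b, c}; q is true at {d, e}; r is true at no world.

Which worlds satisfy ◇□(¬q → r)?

a: successors {b, d, e}; □(¬q → r) there: b:F, d:F, e:T. ✓
b: successors {c}; □(¬q → r) there: c:T. ✓
c: no successors, so ◇□(¬q → r) fails. ✗
d: successors {a}; □(¬q → r) there: a:F. ✗
e: no successors, so ◇□(¬q → r) fails. ✗

{a, b}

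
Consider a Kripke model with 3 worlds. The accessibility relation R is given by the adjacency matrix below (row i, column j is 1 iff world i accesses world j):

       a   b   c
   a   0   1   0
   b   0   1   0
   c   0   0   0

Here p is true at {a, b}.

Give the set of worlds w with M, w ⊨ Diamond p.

a: successors {b}; p there: b:T. ✓
b: successors {b}; p there: b:T. ✓
c: no successors, so Diamond p fails. ✗

{a, b}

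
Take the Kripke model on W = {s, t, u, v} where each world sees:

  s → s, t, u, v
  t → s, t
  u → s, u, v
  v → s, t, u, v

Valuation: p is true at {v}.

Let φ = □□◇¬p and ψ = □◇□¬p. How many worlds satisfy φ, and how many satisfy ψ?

4 and 1

For □□◇¬p:
s: successors {s, t, u, v}; □◇¬p there: s:T, t:T, u:T, v:T. ✓
t: successors {s, t}; □◇¬p there: s:T, t:T. ✓
u: successors {s, u, v}; □◇¬p there: s:T, u:T, v:T. ✓
v: successors {s, t, u, v}; □◇¬p there: s:T, t:T, u:T, v:T. ✓
— 4 worlds.
For □◇□¬p:
s: successors {s, t, u, v}; ◇□¬p there: s:T, t:T, u:F, v:T. ✗
t: successors {s, t}; ◇□¬p there: s:T, t:T. ✓
u: successors {s, u, v}; ◇□¬p there: s:T, u:F, v:T. ✗
v: successors {s, t, u, v}; ◇□¬p there: s:T, t:T, u:F, v:T. ✗
— 1 world.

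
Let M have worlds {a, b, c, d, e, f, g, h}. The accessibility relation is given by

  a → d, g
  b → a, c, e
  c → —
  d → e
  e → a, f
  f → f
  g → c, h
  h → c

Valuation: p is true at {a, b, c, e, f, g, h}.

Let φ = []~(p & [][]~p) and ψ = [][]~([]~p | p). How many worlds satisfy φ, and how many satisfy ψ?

5 and 2

For []~(p & [][]~p):
a: successors {d, g}; ~(p & [][]~p) there: d:T, g:T. ✓
b: successors {a, c, e}; ~(p & [][]~p) there: a:T, c:F, e:T. ✗
c: no successors, so []~(p & [][]~p) holds vacuously. ✓
d: successors {e}; ~(p & [][]~p) there: e:T. ✓
e: successors {a, f}; ~(p & [][]~p) there: a:T, f:T. ✓
f: successors {f}; ~(p & [][]~p) there: f:T. ✓
g: successors {c, h}; ~(p & [][]~p) there: c:F, h:F. ✗
h: successors {c}; ~(p & [][]~p) there: c:F. ✗
— 5 worlds.
For [][]~([]~p | p):
a: successors {d, g}; []~([]~p | p) there: d:F, g:F. ✗
b: successors {a, c, e}; []~([]~p | p) there: a:F, c:T, e:F. ✗
c: no successors, so [][]~([]~p | p) holds vacuously. ✓
d: successors {e}; []~([]~p | p) there: e:F. ✗
e: successors {a, f}; []~([]~p | p) there: a:F, f:F. ✗
f: successors {f}; []~([]~p | p) there: f:F. ✗
g: successors {c, h}; []~([]~p | p) there: c:T, h:F. ✗
h: successors {c}; []~([]~p | p) there: c:T. ✓
— 2 worlds.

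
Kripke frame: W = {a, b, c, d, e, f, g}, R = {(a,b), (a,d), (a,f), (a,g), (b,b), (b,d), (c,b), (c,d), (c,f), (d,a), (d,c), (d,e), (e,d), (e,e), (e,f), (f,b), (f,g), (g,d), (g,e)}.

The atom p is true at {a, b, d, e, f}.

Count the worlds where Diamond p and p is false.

2

a: Diamond p is T, p is T. ✓
b: Diamond p is T, p is T. ✓
c: Diamond p is T, p is F. ✗
d: Diamond p is T, p is T. ✓
e: Diamond p is T, p is T. ✓
f: Diamond p is T, p is T. ✓
g: Diamond p is T, p is F. ✗
Satisfying worlds: {a, b, d, e, f}.
So Diamond p and p fails at the other 2 worlds.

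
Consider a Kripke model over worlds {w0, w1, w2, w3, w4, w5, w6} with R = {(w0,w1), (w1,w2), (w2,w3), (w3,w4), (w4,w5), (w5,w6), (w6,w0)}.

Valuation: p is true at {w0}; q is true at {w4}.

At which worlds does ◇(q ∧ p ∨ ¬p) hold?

{w0, w1, w2, w3, w4, w5}

w0: successors {w1}; q ∧ p ∨ ¬p there: w1:T. ✓
w1: successors {w2}; q ∧ p ∨ ¬p there: w2:T. ✓
w2: successors {w3}; q ∧ p ∨ ¬p there: w3:T. ✓
w3: successors {w4}; q ∧ p ∨ ¬p there: w4:T. ✓
w4: successors {w5}; q ∧ p ∨ ¬p there: w5:T. ✓
w5: successors {w6}; q ∧ p ∨ ¬p there: w6:T. ✓
w6: successors {w0}; q ∧ p ∨ ¬p there: w0:F. ✗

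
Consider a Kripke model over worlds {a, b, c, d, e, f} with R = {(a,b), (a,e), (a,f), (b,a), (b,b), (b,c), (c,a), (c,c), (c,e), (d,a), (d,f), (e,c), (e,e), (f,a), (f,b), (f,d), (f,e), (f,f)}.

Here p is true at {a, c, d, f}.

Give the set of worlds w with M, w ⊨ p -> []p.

a: p is T, []p is F. ✗
b: p is F, []p is F. ✓
c: p is T, []p is F. ✗
d: p is T, []p is T. ✓
e: p is F, []p is F. ✓
f: p is T, []p is F. ✗

{b, d, e}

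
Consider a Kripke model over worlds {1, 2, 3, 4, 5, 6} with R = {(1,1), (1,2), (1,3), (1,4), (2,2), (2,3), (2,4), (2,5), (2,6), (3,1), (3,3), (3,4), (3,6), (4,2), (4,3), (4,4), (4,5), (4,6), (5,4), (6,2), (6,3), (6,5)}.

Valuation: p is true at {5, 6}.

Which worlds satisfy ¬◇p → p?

1: ¬◇p is T, p is F. ✗
2: ¬◇p is F, p is F. ✓
3: ¬◇p is F, p is F. ✓
4: ¬◇p is F, p is F. ✓
5: ¬◇p is T, p is T. ✓
6: ¬◇p is F, p is T. ✓

{2, 3, 4, 5, 6}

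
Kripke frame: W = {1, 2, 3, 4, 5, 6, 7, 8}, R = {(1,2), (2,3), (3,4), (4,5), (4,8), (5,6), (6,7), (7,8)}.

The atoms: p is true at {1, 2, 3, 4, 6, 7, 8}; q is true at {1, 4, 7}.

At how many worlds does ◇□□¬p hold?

1: successors {2}; □□¬p there: 2:F. ✗
2: successors {3}; □□¬p there: 3:F. ✗
3: successors {4}; □□¬p there: 4:F. ✗
4: successors {5, 8}; □□¬p there: 5:F, 8:T. ✓
5: successors {6}; □□¬p there: 6:F. ✗
6: successors {7}; □□¬p there: 7:T. ✓
7: successors {8}; □□¬p there: 8:T. ✓
8: no successors, so ◇□□¬p fails. ✗
Satisfying worlds: {4, 6, 7}.

3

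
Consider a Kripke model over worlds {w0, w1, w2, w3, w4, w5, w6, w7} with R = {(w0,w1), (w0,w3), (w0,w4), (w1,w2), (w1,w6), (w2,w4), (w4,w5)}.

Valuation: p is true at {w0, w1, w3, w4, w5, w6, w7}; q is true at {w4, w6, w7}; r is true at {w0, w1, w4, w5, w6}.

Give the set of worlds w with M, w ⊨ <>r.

w0: successors {w1, w3, w4}; r there: w1:T, w3:F, w4:T. ✓
w1: successors {w2, w6}; r there: w2:F, w6:T. ✓
w2: successors {w4}; r there: w4:T. ✓
w3: no successors, so <>r fails. ✗
w4: successors {w5}; r there: w5:T. ✓
w5: no successors, so <>r fails. ✗
w6: no successors, so <>r fails. ✗
w7: no successors, so <>r fails. ✗

{w0, w1, w2, w4}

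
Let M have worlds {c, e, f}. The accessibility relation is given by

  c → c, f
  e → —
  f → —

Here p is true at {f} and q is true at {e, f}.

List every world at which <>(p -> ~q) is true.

{c}

c: successors {c, f}; p -> ~q there: c:T, f:F. ✓
e: no successors, so <>(p -> ~q) fails. ✗
f: no successors, so <>(p -> ~q) fails. ✗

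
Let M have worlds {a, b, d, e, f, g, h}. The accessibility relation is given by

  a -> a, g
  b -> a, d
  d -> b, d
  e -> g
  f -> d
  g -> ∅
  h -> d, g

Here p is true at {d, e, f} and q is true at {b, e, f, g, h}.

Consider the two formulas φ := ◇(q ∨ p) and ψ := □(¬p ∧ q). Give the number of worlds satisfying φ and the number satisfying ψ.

For ◇(q ∨ p):
a: successors {a, g}; q ∨ p there: a:F, g:T. ✓
b: successors {a, d}; q ∨ p there: a:F, d:T. ✓
d: successors {b, d}; q ∨ p there: b:T, d:T. ✓
e: successors {g}; q ∨ p there: g:T. ✓
f: successors {d}; q ∨ p there: d:T. ✓
g: no successors, so ◇(q ∨ p) fails. ✗
h: successors {d, g}; q ∨ p there: d:T, g:T. ✓
— 6 worlds.
For □(¬p ∧ q):
a: successors {a, g}; ¬p ∧ q there: a:F, g:T. ✗
b: successors {a, d}; ¬p ∧ q there: a:F, d:F. ✗
d: successors {b, d}; ¬p ∧ q there: b:T, d:F. ✗
e: successors {g}; ¬p ∧ q there: g:T. ✓
f: successors {d}; ¬p ∧ q there: d:F. ✗
g: no successors, so □(¬p ∧ q) holds vacuously. ✓
h: successors {d, g}; ¬p ∧ q there: d:F, g:T. ✗
— 2 worlds.

6 and 2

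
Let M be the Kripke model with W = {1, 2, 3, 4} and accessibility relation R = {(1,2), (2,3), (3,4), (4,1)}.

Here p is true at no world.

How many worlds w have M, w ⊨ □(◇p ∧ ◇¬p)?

1: successors {2}; ◇p ∧ ◇¬p there: 2:F. ✗
2: successors {3}; ◇p ∧ ◇¬p there: 3:F. ✗
3: successors {4}; ◇p ∧ ◇¬p there: 4:F. ✗
4: successors {1}; ◇p ∧ ◇¬p there: 1:F. ✗
Satisfying worlds: ∅.

0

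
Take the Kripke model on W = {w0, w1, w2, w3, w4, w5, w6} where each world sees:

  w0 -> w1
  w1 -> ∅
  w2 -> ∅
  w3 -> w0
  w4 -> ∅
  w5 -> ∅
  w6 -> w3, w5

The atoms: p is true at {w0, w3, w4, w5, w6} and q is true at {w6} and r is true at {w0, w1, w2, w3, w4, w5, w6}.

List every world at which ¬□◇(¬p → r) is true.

{w0, w6}

w0: □◇(¬p → r) is F. ✓
w1: □◇(¬p → r) is T. ✗
w2: □◇(¬p → r) is T. ✗
w3: □◇(¬p → r) is T. ✗
w4: □◇(¬p → r) is T. ✗
w5: □◇(¬p → r) is T. ✗
w6: □◇(¬p → r) is F. ✓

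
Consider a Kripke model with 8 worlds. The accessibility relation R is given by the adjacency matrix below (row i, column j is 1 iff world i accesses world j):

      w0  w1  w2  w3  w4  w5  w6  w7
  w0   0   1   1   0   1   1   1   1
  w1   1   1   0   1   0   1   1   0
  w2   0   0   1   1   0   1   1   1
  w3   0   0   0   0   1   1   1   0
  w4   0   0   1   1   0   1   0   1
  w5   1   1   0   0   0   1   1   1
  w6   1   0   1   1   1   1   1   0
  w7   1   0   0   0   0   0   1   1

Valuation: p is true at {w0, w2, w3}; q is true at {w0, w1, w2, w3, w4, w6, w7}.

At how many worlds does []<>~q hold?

w0: successors {w1, w2, w4, w5, w6, w7}; <>~q there: w1:T, w2:T, w4:T, w5:T, w6:T, w7:F. ✗
w1: successors {w0, w1, w3, w5, w6}; <>~q there: w0:T, w1:T, w3:T, w5:T, w6:T. ✓
w2: successors {w2, w3, w5, w6, w7}; <>~q there: w2:T, w3:T, w5:T, w6:T, w7:F. ✗
w3: successors {w4, w5, w6}; <>~q there: w4:T, w5:T, w6:T. ✓
w4: successors {w2, w3, w5, w7}; <>~q there: w2:T, w3:T, w5:T, w7:F. ✗
w5: successors {w0, w1, w5, w6, w7}; <>~q there: w0:T, w1:T, w5:T, w6:T, w7:F. ✗
w6: successors {w0, w2, w3, w4, w5, w6}; <>~q there: w0:T, w2:T, w3:T, w4:T, w5:T, w6:T. ✓
w7: successors {w0, w6, w7}; <>~q there: w0:T, w6:T, w7:F. ✗
Satisfying worlds: {w1, w3, w6}.

3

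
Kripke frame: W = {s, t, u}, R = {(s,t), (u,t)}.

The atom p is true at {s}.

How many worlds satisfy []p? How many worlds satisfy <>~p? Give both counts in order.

1 and 2

For []p:
s: successors {t}; p there: t:F. ✗
t: no successors, so []p holds vacuously. ✓
u: successors {t}; p there: t:F. ✗
— 1 world.
For <>~p:
s: successors {t}; ~p there: t:T. ✓
t: no successors, so <>~p fails. ✗
u: successors {t}; ~p there: t:T. ✓
— 2 worlds.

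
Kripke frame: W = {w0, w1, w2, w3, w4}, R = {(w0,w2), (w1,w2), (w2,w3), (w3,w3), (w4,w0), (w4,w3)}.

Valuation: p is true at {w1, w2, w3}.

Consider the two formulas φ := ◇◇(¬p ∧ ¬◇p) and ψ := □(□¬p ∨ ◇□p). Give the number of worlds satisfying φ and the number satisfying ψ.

0 and 5

For ◇◇(¬p ∧ ¬◇p):
w0: successors {w2}; ◇(¬p ∧ ¬◇p) there: w2:F. ✗
w1: successors {w2}; ◇(¬p ∧ ¬◇p) there: w2:F. ✗
w2: successors {w3}; ◇(¬p ∧ ¬◇p) there: w3:F. ✗
w3: successors {w3}; ◇(¬p ∧ ¬◇p) there: w3:F. ✗
w4: successors {w0, w3}; ◇(¬p ∧ ¬◇p) there: w0:F, w3:F. ✗
— 0 worlds.
For □(□¬p ∨ ◇□p):
w0: successors {w2}; □¬p ∨ ◇□p there: w2:T. ✓
w1: successors {w2}; □¬p ∨ ◇□p there: w2:T. ✓
w2: successors {w3}; □¬p ∨ ◇□p there: w3:T. ✓
w3: successors {w3}; □¬p ∨ ◇□p there: w3:T. ✓
w4: successors {w0, w3}; □¬p ∨ ◇□p there: w0:T, w3:T. ✓
— 5 worlds.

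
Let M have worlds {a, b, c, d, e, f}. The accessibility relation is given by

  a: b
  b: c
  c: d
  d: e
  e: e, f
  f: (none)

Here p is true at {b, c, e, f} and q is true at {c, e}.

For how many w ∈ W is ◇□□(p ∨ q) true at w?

a: successors {b}; □□(p ∨ q) there: b:F. ✗
b: successors {c}; □□(p ∨ q) there: c:T. ✓
c: successors {d}; □□(p ∨ q) there: d:T. ✓
d: successors {e}; □□(p ∨ q) there: e:T. ✓
e: successors {e, f}; □□(p ∨ q) there: e:T, f:T. ✓
f: no successors, so ◇□□(p ∨ q) fails. ✗
Satisfying worlds: {b, c, d, e}.

4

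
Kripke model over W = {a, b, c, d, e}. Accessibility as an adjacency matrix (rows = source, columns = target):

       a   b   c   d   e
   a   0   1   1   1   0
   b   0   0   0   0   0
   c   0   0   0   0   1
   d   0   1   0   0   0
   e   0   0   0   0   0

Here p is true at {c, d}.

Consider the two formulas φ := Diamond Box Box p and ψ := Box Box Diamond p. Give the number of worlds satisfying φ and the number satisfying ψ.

For Diamond Box Box p:
a: successors {b, c, d}; Box Box p there: b:T, c:T, d:T. ✓
b: no successors, so Diamond Box Box p fails. ✗
c: successors {e}; Box Box p there: e:T. ✓
d: successors {b}; Box Box p there: b:T. ✓
e: no successors, so Diamond Box Box p fails. ✗
— 3 worlds.
For Box Box Diamond p:
a: successors {b, c, d}; Box Diamond p there: b:T, c:F, d:F. ✗
b: no successors, so Box Box Diamond p holds vacuously. ✓
c: successors {e}; Box Diamond p there: e:T. ✓
d: successors {b}; Box Diamond p there: b:T. ✓
e: no successors, so Box Box Diamond p holds vacuously. ✓
— 4 worlds.

3 and 4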